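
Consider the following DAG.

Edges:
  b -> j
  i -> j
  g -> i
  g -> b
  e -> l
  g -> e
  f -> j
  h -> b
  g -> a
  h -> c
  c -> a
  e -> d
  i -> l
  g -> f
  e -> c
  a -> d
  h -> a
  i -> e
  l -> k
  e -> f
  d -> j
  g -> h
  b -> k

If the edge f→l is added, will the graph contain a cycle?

Adding f→l creates a cycle iff l can already reach f.
Explore from l: no path reaches f. The graph stays acyclic.

No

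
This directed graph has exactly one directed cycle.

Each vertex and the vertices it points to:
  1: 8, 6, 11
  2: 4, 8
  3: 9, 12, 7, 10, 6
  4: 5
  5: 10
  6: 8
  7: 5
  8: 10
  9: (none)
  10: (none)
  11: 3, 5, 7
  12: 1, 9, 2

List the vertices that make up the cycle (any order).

1, 3, 11, 12

DFS with gray/black marking from 3:
3 gray
  9 gray
  9 black
  12 gray
    1 gray
      8 gray
        10 gray
        10 black
      8 black
      6 gray
        6→8: 8 black — skip
      6 black
      11 gray
        11→3: 3 is gray → back edge
Back edge closes the cycle 3 → 12 → 1 → 11 → 3; its vertices are {1, 3, 11, 12}.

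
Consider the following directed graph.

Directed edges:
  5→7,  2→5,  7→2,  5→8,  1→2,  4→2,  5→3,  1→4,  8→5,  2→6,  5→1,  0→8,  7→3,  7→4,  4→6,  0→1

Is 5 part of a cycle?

Yes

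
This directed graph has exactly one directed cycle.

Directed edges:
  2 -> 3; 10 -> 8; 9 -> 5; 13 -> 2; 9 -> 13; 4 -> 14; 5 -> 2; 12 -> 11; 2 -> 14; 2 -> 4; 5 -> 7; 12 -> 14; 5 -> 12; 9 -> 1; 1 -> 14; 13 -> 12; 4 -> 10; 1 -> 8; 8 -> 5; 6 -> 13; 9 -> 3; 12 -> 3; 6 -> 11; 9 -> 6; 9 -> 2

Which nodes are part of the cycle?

DFS with gray/black marking from 5:
5 gray
  12 gray
    3 gray
    3 black
    11 gray
    11 black
    14 gray
    14 black
  12 black
  7 gray
  7 black
  2 gray
    2→3: 3 black — skip
    4 gray
      4→14: 14 black — skip
      10 gray
        8 gray
          8→5: 5 is gray → back edge
Back edge closes the cycle 5 → 2 → 4 → 10 → 8 → 5; its vertices are {2, 4, 5, 8, 10}.

2, 4, 5, 8, 10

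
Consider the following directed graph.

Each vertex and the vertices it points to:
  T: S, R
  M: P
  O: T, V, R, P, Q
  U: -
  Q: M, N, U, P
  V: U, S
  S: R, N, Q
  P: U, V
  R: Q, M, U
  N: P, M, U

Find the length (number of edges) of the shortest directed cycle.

For each vertex v, BFS finds the shortest path from v back to v.
The shortest such closed walk is V → S → N → P → V, length 4.

4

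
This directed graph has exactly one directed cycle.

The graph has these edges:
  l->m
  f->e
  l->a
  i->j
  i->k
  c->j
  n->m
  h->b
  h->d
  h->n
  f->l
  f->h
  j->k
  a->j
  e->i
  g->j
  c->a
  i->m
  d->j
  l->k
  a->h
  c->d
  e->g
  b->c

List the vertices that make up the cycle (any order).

a, b, c, h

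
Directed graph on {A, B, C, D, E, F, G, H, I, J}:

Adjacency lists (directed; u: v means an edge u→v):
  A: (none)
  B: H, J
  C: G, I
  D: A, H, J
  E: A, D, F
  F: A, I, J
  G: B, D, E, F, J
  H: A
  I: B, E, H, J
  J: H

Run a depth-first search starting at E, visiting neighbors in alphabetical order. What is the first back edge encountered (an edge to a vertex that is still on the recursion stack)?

I->E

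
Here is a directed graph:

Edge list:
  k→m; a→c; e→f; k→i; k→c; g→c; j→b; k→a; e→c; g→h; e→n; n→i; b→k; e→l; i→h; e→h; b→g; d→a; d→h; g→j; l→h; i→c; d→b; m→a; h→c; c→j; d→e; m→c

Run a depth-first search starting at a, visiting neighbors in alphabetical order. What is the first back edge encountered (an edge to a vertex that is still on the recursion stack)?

g→c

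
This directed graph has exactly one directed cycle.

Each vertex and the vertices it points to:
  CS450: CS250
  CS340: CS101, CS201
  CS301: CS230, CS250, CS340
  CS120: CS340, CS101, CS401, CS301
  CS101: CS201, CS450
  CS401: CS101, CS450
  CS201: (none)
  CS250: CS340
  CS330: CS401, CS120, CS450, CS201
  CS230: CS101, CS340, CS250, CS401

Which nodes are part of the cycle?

CS101, CS250, CS340, CS450

DFS with gray/black marking from CS101:
CS101 gray
  CS201 gray
  CS201 black
  CS450 gray
    CS250 gray
      CS340 gray
        CS340→CS101: CS101 is gray → back edge
Back edge closes the cycle CS101 → CS450 → CS250 → CS340 → CS101; its vertices are {CS101, CS250, CS340, CS450}.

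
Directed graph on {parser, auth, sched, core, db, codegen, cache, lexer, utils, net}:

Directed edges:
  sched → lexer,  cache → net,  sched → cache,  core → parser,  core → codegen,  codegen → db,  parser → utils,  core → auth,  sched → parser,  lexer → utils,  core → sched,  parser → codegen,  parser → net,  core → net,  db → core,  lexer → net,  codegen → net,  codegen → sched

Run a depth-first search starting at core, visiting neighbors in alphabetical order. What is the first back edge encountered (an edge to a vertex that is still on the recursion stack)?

db->core

DFS from core (visiting neighbors in alphabetical order); mark gray on enter, black on exit:
core gray
  auth gray
  auth black
  codegen gray
    db gray
      db→core: core is gray → back edge
First back edge: db → core.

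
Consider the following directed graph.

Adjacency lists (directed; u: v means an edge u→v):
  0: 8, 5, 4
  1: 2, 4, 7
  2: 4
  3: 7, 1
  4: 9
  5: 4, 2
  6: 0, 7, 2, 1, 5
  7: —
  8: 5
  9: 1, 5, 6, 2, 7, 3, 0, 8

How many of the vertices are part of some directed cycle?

A vertex is on a directed cycle iff it belongs to a strongly connected component of size ≥ 2 (or has a self-loop).
The vertices on cycles are {0, 1, 2, 3, 4, 5, 6, 8, 9} — 9 in total.

9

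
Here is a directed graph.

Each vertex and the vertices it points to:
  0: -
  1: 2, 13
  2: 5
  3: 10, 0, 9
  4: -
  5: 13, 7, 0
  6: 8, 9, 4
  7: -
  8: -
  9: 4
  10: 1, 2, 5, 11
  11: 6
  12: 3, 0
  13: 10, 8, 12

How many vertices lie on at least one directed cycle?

7

A vertex is on a directed cycle iff it belongs to a strongly connected component of size ≥ 2 (or has a self-loop).
The vertices on cycles are {1, 2, 3, 5, 10, 12, 13} — 7 in total.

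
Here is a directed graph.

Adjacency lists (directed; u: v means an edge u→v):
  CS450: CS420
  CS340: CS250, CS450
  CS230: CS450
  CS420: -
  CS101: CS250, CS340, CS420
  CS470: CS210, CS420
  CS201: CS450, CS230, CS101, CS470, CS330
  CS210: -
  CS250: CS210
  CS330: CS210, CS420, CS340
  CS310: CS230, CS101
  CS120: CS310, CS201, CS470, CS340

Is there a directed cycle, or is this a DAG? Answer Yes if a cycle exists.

DFS with white/gray/black marking, starting from CS201:
CS201 gray
  CS450 gray
    CS420 gray
    CS420 black
  CS450 black
  CS230 gray
    CS230→CS450: CS450 black — skip
  CS230 black
  CS101 gray
    CS250 gray
      CS210 gray
      CS210 black
    CS250 black
    CS340 gray
      CS340→CS250: CS250 black — skip
      CS340→CS450: CS450 black — skip
    CS340 black
    CS101→CS420: CS420 black — skip
  CS101 black
  CS470 gray
    CS470→CS210: CS210 black — skip
    CS470→CS420: CS420 black — skip
  CS470 black
  CS330 gray
    CS330→CS210: CS210 black — skip
    CS330→CS420: CS420 black — skip
    CS330→CS340: CS340 black — skip
  CS330 black
CS201 black
CS310 gray
  CS310→CS230: CS230 black — skip
  CS310→CS101: CS101 black — skip
CS310 black
CS120 gray
  CS120→CS310: CS310 black — skip
  CS120→CS201: CS201 black — skip
  CS120→CS470: CS470 black — skip
  CS120→CS340: CS340 black — skip
CS120 black
Every edge goes to a white or black vertex — no back edge, so the graph is acyclic.

No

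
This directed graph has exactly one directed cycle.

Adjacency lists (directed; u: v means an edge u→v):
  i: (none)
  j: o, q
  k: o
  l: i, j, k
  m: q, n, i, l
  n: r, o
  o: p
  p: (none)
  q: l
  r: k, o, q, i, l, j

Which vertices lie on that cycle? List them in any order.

DFS with gray/black marking from l:
l gray
  i gray
  i black
  j gray
    o gray
      p gray
      p black
    o black
    q gray
      q→l: l is gray → back edge
Back edge closes the cycle l → j → q → l; its vertices are {j, l, q}.

j, l, q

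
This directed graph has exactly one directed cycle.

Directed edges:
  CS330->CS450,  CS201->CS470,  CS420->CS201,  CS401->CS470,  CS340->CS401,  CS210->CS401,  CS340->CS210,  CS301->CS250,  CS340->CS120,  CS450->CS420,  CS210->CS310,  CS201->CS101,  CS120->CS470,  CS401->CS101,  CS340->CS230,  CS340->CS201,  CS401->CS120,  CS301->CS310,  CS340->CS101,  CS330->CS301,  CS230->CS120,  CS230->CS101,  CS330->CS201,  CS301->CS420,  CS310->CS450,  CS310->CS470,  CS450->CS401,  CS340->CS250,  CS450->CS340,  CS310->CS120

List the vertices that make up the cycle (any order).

DFS with gray/black marking from CS450:
CS450 gray
  CS340 gray
    CS401 gray
      CS120 gray
        CS470 gray
        CS470 black
      CS120 black
      CS101 gray
      CS101 black
      CS401→CS470: CS470 black — skip
    CS401 black
    CS250 gray
    CS250 black
    CS340→CS120: CS120 black — skip
    CS210 gray
      CS310 gray
        CS310→CS470: CS470 black — skip
        CS310→CS120: CS120 black — skip
        CS310→CS450: CS450 is gray → back edge
Back edge closes the cycle CS450 → CS340 → CS210 → CS310 → CS450; its vertices are {CS210, CS310, CS340, CS450}.

CS210, CS310, CS340, CS450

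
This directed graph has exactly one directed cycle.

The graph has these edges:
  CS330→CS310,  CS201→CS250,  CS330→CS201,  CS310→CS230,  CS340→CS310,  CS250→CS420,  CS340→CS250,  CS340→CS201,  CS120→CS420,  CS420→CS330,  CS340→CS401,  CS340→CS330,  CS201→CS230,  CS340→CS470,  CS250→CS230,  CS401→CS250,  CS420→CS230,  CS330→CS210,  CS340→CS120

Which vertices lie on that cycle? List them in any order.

CS201, CS250, CS330, CS420

DFS with gray/black marking from CS330:
CS330 gray
  CS310 gray
    CS230 gray
    CS230 black
  CS310 black
  CS210 gray
  CS210 black
  CS201 gray
    CS201→CS230: CS230 black — skip
    CS250 gray
      CS420 gray
        CS420→CS230: CS230 black — skip
        CS420→CS330: CS330 is gray → back edge
Back edge closes the cycle CS330 → CS201 → CS250 → CS420 → CS330; its vertices are {CS201, CS250, CS330, CS420}.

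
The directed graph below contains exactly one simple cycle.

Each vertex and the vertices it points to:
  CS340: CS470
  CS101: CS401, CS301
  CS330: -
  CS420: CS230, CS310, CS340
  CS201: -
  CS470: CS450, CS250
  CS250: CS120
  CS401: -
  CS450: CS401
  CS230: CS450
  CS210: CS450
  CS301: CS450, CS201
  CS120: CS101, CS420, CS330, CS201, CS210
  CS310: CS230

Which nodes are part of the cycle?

CS120, CS250, CS340, CS420, CS470

DFS with gray/black marking from CS120:
CS120 gray
  CS101 gray
    CS401 gray
    CS401 black
    CS301 gray
      CS450 gray
        CS450→CS401: CS401 black — skip
      CS450 black
      CS201 gray
      CS201 black
    CS301 black
  CS101 black
  CS420 gray
    CS230 gray
      CS230→CS450: CS450 black — skip
    CS230 black
    CS310 gray
      CS310→CS230: CS230 black — skip
    CS310 black
    CS340 gray
      CS470 gray
        CS470→CS450: CS450 black — skip
        CS250 gray
          CS250→CS120: CS120 is gray → back edge
Back edge closes the cycle CS120 → CS420 → CS340 → CS470 → CS250 → CS120; its vertices are {CS120, CS250, CS340, CS420, CS470}.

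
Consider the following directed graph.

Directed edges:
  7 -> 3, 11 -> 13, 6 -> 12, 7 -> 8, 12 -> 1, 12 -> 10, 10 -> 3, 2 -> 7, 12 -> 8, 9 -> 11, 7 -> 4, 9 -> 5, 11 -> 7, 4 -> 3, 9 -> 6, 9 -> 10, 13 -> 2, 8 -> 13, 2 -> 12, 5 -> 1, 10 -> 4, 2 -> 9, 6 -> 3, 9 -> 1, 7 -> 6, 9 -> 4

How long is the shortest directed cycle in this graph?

4

For each vertex v, BFS finds the shortest path from v back to v.
The shortest such closed walk is 2 → 12 → 8 → 13 → 2, length 4.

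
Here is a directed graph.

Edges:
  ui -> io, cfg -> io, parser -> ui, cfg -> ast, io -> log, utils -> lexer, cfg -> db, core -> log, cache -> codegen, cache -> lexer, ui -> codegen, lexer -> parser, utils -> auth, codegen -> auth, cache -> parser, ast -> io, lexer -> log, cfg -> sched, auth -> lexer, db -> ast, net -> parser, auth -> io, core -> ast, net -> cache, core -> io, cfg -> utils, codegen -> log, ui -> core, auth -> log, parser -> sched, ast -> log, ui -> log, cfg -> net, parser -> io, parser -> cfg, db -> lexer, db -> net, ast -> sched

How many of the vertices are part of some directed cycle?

10

A vertex is on a directed cycle iff it belongs to a strongly connected component of size ≥ 2 (or has a self-loop).
The vertices on cycles are {db, ui, cfg, net, auth, cache, lexer, utils, parser, codegen} — 10 in total.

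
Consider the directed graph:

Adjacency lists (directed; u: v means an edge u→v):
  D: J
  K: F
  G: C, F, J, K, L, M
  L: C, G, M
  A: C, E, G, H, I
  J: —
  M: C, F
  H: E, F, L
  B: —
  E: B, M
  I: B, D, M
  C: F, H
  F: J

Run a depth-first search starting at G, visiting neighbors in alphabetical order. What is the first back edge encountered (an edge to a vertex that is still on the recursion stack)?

M→C

DFS from G (visiting neighbors in alphabetical order); mark gray on enter, black on exit:
G gray
  C gray
    F gray
      J gray
      J black
    F black
    H gray
      E gray
        B gray
        B black
        M gray
          M→C: C is gray → back edge
First back edge: M → C.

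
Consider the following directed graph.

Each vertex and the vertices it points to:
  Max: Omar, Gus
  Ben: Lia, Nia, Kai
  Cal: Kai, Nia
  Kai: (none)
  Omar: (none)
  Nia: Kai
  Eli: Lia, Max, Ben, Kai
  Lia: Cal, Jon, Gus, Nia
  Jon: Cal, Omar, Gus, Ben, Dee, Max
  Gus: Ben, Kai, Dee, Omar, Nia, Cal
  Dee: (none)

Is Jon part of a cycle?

Yes

Jon is on a cycle iff Jon can reach itself via ≥1 edge.
Jon → Ben → Lia → Jon — yes.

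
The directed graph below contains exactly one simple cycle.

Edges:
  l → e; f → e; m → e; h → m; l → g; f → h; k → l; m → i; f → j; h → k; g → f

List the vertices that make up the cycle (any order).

f, g, h, k, l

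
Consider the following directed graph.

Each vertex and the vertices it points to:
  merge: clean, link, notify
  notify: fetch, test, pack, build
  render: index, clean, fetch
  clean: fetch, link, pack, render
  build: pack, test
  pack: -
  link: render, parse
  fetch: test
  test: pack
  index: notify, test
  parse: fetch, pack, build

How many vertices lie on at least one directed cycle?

A vertex is on a directed cycle iff it belongs to a strongly connected component of size ≥ 2 (or has a self-loop).
The vertices on cycles are {link, clean, render} — 3 in total.

3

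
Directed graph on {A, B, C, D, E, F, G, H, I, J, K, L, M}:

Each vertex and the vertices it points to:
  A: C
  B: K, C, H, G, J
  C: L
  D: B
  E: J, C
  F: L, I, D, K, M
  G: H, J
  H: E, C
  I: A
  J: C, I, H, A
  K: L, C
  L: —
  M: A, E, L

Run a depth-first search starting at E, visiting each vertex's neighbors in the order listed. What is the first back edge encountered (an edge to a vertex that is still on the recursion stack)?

H->E

DFS from E (visiting each vertex's neighbors in the order listed); mark gray on enter, black on exit:
E gray
  J gray
    C gray
      L gray
      L black
    C black
    I gray
      A gray
        A→C: C black — skip
      A black
    I black
    H gray
      H→E: E is gray → back edge
First back edge: H → E.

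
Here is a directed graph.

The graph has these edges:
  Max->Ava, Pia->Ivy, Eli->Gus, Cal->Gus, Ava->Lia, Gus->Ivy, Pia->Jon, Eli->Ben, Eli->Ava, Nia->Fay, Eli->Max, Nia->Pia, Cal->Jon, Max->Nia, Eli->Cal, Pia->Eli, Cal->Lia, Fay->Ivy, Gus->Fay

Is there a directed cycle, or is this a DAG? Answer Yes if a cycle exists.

Yes

DFS with white/gray/black marking, starting from Max:
Max gray
  Ava gray
    Lia gray
    Lia black
  Ava black
  Nia gray
    Pia gray
      Ivy gray
      Ivy black
      Jon gray
      Jon black
      Eli gray
        Cal gray
          Cal→Lia: Lia black — skip
          Gus gray
            Fay gray
              Fay→Ivy: Ivy black — skip
            Fay black
            Gus→Ivy: Ivy black — skip
          Gus black
          Cal→Jon: Jon black — skip
        Cal black
        Ben gray
        Ben black
        Eli→Max: Max is gray → back edge
Back edge found, so a cycle exists: Max → Nia → Pia → Eli → Max.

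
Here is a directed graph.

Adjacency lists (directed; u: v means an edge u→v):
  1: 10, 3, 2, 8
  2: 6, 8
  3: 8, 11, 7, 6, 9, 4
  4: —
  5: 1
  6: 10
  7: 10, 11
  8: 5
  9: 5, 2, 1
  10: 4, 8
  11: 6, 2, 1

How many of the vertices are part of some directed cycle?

10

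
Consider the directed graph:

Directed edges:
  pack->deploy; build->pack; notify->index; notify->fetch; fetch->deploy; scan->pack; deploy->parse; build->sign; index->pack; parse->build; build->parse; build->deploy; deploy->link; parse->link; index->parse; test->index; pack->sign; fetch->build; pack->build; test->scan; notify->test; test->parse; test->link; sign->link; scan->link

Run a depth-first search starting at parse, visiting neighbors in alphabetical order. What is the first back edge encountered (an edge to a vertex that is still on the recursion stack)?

deploy→parse

DFS from parse (visiting neighbors in alphabetical order); mark gray on enter, black on exit:
parse gray
  build gray
    deploy gray
      link gray
      link black
      deploy→parse: parse is gray → back edge
First back edge: deploy → parse.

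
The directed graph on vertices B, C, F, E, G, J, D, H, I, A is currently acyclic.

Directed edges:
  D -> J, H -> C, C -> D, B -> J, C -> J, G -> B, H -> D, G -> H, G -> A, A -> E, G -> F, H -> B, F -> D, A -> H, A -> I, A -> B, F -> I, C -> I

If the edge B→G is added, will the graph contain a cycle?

Adding B→G creates a cycle iff G can already reach B.
Path from G: G → B.
So G → … → B → G is a cycle.

Yes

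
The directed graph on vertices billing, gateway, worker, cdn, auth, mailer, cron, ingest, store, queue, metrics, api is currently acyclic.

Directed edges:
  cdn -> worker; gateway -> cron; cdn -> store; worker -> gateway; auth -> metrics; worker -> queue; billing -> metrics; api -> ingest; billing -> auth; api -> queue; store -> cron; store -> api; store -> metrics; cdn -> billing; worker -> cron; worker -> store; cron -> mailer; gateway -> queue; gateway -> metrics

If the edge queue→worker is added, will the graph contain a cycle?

Yes

Adding queue→worker creates a cycle iff worker can already reach queue.
Path from worker: worker → queue.
So worker → … → queue → worker is a cycle.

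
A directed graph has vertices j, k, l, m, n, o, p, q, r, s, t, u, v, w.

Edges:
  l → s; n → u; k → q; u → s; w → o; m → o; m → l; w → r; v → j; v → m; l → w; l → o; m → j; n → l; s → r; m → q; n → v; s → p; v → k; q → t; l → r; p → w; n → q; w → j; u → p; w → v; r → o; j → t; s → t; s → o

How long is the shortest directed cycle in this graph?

4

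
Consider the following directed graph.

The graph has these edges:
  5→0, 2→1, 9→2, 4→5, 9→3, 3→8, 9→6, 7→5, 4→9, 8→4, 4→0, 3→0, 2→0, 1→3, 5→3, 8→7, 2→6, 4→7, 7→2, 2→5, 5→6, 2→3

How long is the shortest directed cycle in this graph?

4

For each vertex v, BFS finds the shortest path from v back to v.
The shortest such closed walk is 8 → 7 → 2 → 3 → 8, length 4.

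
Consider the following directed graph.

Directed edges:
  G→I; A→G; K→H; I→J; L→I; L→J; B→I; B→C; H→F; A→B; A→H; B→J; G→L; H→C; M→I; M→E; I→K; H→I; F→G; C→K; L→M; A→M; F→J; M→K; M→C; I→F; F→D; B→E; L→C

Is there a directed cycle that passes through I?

Yes

I is on a cycle iff I can reach itself via ≥1 edge.
I → K → H → I — yes.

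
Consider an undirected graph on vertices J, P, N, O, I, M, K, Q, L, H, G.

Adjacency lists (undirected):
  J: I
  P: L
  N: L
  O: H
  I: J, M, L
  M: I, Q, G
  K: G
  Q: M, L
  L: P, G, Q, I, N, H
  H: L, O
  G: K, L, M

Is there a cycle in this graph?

Yes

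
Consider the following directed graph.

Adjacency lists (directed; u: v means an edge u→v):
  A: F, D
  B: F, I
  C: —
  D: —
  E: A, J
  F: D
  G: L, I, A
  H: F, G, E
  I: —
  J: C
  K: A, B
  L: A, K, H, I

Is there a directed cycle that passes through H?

H is on a cycle iff H can reach itself via ≥1 edge.
H → G → L → H — yes.

Yes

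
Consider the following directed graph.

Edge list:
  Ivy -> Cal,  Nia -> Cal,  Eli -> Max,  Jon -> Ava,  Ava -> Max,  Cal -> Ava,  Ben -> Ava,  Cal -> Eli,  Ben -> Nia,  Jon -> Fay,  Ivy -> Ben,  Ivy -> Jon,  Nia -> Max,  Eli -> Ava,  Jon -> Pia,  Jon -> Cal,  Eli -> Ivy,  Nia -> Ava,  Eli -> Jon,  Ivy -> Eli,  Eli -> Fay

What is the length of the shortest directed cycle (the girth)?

2

For each vertex v, BFS finds the shortest path from v back to v.
The shortest such closed walk is Ivy → Eli → Ivy, length 2.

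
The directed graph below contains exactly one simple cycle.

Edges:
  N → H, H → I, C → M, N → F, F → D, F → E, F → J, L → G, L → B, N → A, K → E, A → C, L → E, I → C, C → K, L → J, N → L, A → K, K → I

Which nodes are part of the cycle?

DFS with gray/black marking from K:
K gray
  E gray
  E black
  I gray
    C gray
      C→K: K is gray → back edge
Back edge closes the cycle K → I → C → K; its vertices are {C, I, K}.

C, I, K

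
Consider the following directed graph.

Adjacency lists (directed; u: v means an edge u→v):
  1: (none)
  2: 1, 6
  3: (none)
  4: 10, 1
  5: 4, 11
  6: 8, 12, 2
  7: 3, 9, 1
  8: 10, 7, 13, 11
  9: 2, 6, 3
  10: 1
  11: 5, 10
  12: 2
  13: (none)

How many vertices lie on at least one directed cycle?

A vertex is on a directed cycle iff it belongs to a strongly connected component of size ≥ 2 (or has a self-loop).
The vertices on cycles are {2, 5, 6, 7, 8, 9, 11, 12} — 8 in total.

8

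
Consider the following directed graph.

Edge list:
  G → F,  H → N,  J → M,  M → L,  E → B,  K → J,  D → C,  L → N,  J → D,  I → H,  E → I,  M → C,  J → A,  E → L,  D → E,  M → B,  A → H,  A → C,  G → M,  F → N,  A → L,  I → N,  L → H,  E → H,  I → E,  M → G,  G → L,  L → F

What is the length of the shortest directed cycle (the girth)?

2

For each vertex v, BFS finds the shortest path from v back to v.
The shortest such closed walk is M → G → M, length 2.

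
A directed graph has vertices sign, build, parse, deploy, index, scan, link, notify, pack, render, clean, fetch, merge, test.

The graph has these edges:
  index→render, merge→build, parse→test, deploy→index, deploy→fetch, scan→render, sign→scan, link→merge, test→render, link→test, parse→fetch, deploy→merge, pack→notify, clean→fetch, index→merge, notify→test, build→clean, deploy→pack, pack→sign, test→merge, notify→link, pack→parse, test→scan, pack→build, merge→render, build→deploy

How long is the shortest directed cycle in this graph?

3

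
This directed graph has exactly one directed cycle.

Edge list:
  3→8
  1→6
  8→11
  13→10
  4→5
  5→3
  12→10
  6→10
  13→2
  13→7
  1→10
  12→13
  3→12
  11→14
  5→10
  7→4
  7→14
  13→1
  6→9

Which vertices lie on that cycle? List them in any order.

3, 4, 5, 7, 12, 13

DFS with gray/black marking from 3:
3 gray
  8 gray
    11 gray
      14 gray
      14 black
    11 black
  8 black
  12 gray
    10 gray
    10 black
    13 gray
      1 gray
        1→10: 10 black — skip
        6 gray
          9 gray
          9 black
          6→10: 10 black — skip
        6 black
      1 black
      13→10: 10 black — skip
      7 gray
        7→14: 14 black — skip
        4 gray
          5 gray
            5→3: 3 is gray → back edge
Back edge closes the cycle 3 → 12 → 13 → 7 → 4 → 5 → 3; its vertices are {3, 4, 5, 7, 12, 13}.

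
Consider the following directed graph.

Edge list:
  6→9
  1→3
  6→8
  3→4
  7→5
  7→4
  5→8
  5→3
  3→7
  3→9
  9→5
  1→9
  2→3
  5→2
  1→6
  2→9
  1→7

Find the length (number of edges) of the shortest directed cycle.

3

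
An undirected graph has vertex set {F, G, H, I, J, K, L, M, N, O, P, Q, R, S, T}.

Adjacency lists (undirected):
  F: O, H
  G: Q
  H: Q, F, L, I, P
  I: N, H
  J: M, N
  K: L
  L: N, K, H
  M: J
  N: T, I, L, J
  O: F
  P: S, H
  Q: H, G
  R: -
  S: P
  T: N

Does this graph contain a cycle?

Yes

DFS, tracking each vertex's parent; an edge to a visited non-parent vertex closes a cycle.
Start from O:
visit O (parent –)
  visit F (parent O)
    F–O: parent, skip
    visit H (parent F)
      visit Q (parent H)
        Q–H: parent, skip
        visit G (parent Q)
          G–Q: parent, skip
      H–F: parent, skip
      visit L (parent H)
        visit N (parent L)
          visit T (parent N)
            T–N: parent, skip
          visit I (parent N)
            I–N: parent, skip
            I–H: H visited and ≠ parent → cycle
Cycle: H – L – N – I – H.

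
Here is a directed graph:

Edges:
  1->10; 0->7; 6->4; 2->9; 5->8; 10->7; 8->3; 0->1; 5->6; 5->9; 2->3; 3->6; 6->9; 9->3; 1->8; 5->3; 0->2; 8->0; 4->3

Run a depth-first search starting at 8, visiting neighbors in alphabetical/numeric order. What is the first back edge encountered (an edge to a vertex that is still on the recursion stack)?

DFS from 8 (visiting neighbors in alphabetical/numeric order); mark gray on enter, black on exit:
8 gray
  0 gray
    1 gray
      1→8: 8 is gray → back edge
First back edge: 1 → 8.

1->8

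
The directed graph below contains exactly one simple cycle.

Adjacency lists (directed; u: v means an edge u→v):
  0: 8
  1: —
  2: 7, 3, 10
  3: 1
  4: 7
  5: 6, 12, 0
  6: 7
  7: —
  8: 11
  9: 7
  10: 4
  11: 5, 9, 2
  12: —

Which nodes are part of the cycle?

0, 5, 8, 11

DFS with gray/black marking from 11:
11 gray
  5 gray
    6 gray
      7 gray
      7 black
    6 black
    12 gray
    12 black
    0 gray
      8 gray
        8→11: 11 is gray → back edge
Back edge closes the cycle 11 → 5 → 0 → 8 → 11; its vertices are {0, 5, 8, 11}.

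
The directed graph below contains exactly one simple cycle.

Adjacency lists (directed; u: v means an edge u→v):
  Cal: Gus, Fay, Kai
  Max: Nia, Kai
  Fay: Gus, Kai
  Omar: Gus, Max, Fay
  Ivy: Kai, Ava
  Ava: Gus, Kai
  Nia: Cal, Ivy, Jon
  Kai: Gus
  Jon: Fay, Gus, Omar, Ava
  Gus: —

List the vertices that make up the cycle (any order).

Jon, Max, Nia, Omar

DFS with gray/black marking from Nia:
Nia gray
  Cal gray
    Gus gray
    Gus black
    Fay gray
      Fay→Gus: Gus black — skip
      Kai gray
        Kai→Gus: Gus black — skip
      Kai black
    Fay black
    Cal→Kai: Kai black — skip
  Cal black
  Ivy gray
    Ivy→Kai: Kai black — skip
    Ava gray
      Ava→Gus: Gus black — skip
      Ava→Kai: Kai black — skip
    Ava black
  Ivy black
  Jon gray
    Jon→Fay: Fay black — skip
    Jon→Gus: Gus black — skip
    Omar gray
      Omar→Gus: Gus black — skip
      Max gray
        Max→Nia: Nia is gray → back edge
Back edge closes the cycle Nia → Jon → Omar → Max → Nia; its vertices are {Jon, Max, Nia, Omar}.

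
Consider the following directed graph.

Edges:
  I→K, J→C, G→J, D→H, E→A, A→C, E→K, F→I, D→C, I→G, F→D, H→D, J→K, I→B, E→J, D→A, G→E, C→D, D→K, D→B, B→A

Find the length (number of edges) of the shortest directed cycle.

2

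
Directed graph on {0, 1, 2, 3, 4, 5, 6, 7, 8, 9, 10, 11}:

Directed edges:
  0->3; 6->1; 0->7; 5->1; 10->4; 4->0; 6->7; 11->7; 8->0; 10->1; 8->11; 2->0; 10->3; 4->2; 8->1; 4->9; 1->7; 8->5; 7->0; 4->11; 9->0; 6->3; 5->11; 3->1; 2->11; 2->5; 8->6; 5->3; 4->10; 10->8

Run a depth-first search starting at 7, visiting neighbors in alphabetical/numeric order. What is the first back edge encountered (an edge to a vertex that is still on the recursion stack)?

DFS from 7 (visiting neighbors in alphabetical/numeric order); mark gray on enter, black on exit:
7 gray
  0 gray
    3 gray
      1 gray
        1→7: 7 is gray → back edge
First back edge: 1 → 7.

1->7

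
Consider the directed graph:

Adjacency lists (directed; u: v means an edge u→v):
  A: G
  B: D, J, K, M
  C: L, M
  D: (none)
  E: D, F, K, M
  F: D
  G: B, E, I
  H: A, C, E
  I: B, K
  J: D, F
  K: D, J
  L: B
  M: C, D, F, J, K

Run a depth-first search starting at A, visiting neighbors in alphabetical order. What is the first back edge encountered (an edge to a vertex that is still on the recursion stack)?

L→B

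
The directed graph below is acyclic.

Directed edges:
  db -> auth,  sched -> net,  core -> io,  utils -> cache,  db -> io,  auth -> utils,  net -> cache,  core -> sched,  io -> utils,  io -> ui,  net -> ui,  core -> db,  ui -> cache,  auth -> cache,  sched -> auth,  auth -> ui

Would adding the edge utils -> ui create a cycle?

No

Adding utils→ui creates a cycle iff ui can already reach utils.
Explore from ui: no path reaches utils. The graph stays acyclic.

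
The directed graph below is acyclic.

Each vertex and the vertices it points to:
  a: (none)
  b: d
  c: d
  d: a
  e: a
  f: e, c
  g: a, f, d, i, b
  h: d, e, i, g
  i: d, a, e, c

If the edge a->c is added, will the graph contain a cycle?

Yes

Adding a→c creates a cycle iff c can already reach a.
Path from c: c → d → a.
So c → … → a → c is a cycle.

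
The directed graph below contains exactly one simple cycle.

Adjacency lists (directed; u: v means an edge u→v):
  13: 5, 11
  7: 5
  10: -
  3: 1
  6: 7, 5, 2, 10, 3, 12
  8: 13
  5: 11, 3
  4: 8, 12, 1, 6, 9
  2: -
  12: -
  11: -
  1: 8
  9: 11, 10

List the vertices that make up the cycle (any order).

DFS with gray/black marking from 8:
8 gray
  13 gray
    5 gray
      11 gray
      11 black
      3 gray
        1 gray
          1→8: 8 is gray → back edge
Back edge closes the cycle 8 → 13 → 5 → 3 → 1 → 8; its vertices are {1, 3, 5, 8, 13}.

1, 3, 5, 8, 13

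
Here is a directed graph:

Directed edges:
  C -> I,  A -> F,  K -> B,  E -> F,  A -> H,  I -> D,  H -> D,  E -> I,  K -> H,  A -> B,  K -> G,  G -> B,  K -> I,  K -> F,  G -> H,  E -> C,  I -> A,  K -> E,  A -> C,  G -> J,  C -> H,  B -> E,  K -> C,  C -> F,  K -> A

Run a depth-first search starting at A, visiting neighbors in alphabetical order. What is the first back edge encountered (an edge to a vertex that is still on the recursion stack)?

I->A

DFS from A (visiting neighbors in alphabetical order); mark gray on enter, black on exit:
A gray
  B gray
    E gray
      C gray
        F gray
        F black
        H gray
          D gray
          D black
        H black
        I gray
          I→A: A is gray → back edge
First back edge: I → A.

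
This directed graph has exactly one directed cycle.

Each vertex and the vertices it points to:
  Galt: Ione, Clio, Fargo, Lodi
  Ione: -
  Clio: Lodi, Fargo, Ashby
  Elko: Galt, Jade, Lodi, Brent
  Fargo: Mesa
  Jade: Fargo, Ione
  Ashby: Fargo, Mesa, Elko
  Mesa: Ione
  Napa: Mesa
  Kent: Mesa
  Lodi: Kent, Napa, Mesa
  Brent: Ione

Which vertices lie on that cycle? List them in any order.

Clio, Elko, Galt, Ashby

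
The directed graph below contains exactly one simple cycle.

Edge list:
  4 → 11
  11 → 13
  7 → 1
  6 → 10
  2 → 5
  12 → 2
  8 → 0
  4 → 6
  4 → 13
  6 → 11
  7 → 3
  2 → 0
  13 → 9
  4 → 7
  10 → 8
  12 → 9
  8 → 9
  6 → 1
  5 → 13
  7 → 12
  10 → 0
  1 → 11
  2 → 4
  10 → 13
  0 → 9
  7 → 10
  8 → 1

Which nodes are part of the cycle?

2, 4, 7, 12

DFS with gray/black marking from 4:
4 gray
  7 gray
    3 gray
    3 black
    12 gray
      2 gray
        0 gray
          9 gray
          9 black
        0 black
        5 gray
          13 gray
            13→9: 9 black — skip
          13 black
        5 black
        2→4: 4 is gray → back edge
Back edge closes the cycle 4 → 7 → 12 → 2 → 4; its vertices are {2, 4, 7, 12}.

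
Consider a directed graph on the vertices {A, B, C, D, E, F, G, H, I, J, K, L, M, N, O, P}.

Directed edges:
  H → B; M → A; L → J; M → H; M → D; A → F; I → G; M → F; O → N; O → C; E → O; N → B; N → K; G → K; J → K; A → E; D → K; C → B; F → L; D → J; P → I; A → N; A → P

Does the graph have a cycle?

No

DFS with white/gray/black marking, starting from D:
D gray
  J gray
    K gray
    K black
  J black
  D→K: K black — skip
D black
A gray
  N gray
    B gray
    B black
    N→K: K black — skip
  N black
  E gray
    O gray
      C gray
        C→B: B black — skip
      C black
      O→N: N black — skip
    O black
  E black
  F gray
    L gray
      L→J: J black — skip
    L black
  F black
  P gray
    I gray
      G gray
        G→K: K black — skip
      G black
    I black
  P black
A black
H gray
  H→B: B black — skip
H black
M gray
  M→H: H black — skip
  M→D: D black — skip
  M→A: A black — skip
  M→F: F black — skip
M black
Every edge goes to a white or black vertex — no back edge, so the graph is acyclic.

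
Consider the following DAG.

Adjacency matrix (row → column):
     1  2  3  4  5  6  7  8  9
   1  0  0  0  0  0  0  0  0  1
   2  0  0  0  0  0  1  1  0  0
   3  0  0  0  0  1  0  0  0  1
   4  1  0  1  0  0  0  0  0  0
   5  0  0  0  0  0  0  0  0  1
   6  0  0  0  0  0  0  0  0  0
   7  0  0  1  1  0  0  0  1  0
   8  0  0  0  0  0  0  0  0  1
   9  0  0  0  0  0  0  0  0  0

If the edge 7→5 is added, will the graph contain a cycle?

Adding 7→5 creates a cycle iff 5 can already reach 7.
Explore from 5: no path reaches 7. The graph stays acyclic.

No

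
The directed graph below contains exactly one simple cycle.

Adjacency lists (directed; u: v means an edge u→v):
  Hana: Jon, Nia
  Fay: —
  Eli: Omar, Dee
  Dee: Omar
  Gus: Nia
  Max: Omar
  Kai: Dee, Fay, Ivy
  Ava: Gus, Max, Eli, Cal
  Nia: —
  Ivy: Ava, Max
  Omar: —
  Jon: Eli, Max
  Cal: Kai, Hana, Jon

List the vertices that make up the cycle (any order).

Ava, Cal, Ivy, Kai

DFS with gray/black marking from Ava:
Ava gray
  Gus gray
    Nia gray
    Nia black
  Gus black
  Max gray
    Omar gray
    Omar black
  Max black
  Eli gray
    Eli→Omar: Omar black — skip
    Dee gray
      Dee→Omar: Omar black — skip
    Dee black
  Eli black
  Cal gray
    Kai gray
      Kai→Dee: Dee black — skip
      Fay gray
      Fay black
      Ivy gray
        Ivy→Ava: Ava is gray → back edge
Back edge closes the cycle Ava → Cal → Kai → Ivy → Ava; its vertices are {Ava, Cal, Ivy, Kai}.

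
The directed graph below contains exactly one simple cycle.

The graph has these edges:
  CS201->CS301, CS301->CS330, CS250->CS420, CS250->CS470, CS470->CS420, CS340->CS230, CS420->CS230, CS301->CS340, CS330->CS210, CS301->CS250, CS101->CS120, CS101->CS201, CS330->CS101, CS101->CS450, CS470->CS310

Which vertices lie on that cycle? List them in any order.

CS101, CS201, CS301, CS330

DFS with gray/black marking from CS301:
CS301 gray
  CS340 gray
    CS230 gray
    CS230 black
  CS340 black
  CS250 gray
    CS470 gray
      CS310 gray
      CS310 black
      CS420 gray
        CS420→CS230: CS230 black — skip
      CS420 black
    CS470 black
    CS250→CS420: CS420 black — skip
  CS250 black
  CS330 gray
    CS101 gray
      CS450 gray
      CS450 black
      CS120 gray
      CS120 black
      CS201 gray
        CS201→CS301: CS301 is gray → back edge
Back edge closes the cycle CS301 → CS330 → CS101 → CS201 → CS301; its vertices are {CS101, CS201, CS301, CS330}.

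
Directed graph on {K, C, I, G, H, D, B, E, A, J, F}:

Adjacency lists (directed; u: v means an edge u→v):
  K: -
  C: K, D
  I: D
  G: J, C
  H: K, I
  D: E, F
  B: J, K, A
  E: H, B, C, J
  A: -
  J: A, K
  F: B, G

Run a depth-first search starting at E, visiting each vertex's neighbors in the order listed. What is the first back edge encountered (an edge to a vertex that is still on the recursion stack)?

D→E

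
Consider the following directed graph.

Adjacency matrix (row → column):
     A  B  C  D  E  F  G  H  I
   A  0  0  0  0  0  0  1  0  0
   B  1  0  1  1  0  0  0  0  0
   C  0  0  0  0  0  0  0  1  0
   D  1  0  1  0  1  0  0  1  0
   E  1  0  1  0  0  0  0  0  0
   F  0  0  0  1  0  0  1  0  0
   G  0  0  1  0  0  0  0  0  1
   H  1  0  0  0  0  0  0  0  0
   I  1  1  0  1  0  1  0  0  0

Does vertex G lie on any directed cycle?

G is on a cycle iff G can reach itself via ≥1 edge.
G → I → F → G — yes.

Yes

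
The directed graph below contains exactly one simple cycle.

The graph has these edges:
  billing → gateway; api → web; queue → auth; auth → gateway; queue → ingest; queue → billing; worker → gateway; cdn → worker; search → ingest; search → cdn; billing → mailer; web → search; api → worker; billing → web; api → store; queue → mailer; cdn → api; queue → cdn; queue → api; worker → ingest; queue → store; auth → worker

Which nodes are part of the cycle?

DFS with gray/black marking from cdn:
cdn gray
  api gray
    web gray
      search gray
        search→cdn: cdn is gray → back edge
Back edge closes the cycle cdn → api → web → search → cdn; its vertices are {api, cdn, web, search}.

api, cdn, web, search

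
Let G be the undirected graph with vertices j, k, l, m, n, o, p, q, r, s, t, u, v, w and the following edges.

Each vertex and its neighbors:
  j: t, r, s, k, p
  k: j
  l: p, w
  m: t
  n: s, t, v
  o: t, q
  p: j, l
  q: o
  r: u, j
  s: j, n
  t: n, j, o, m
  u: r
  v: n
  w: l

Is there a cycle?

Yes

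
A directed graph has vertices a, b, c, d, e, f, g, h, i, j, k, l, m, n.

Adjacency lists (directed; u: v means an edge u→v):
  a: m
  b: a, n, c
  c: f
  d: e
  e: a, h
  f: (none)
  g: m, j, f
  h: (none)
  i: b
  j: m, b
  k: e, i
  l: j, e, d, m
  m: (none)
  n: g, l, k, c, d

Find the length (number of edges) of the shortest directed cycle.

4

For each vertex v, BFS finds the shortest path from v back to v.
The shortest such closed walk is b → n → k → i → b, length 4.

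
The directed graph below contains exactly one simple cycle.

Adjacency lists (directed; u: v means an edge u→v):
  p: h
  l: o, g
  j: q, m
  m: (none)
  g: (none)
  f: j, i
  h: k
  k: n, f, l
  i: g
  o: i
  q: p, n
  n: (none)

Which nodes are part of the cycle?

DFS with gray/black marking from h:
h gray
  k gray
    n gray
    n black
    f gray
      j gray
        q gray
          p gray
            p→h: h is gray → back edge
Back edge closes the cycle h → k → f → j → q → p → h; its vertices are {f, h, j, k, p, q}.

f, h, j, k, p, q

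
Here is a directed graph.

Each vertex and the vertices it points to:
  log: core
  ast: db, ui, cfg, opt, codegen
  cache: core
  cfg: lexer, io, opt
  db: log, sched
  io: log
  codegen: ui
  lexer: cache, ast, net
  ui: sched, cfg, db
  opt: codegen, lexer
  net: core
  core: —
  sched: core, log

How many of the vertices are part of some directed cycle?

6

A vertex is on a directed cycle iff it belongs to a strongly connected component of size ≥ 2 (or has a self-loop).
The vertices on cycles are {ui, ast, cfg, opt, lexer, codegen} — 6 in total.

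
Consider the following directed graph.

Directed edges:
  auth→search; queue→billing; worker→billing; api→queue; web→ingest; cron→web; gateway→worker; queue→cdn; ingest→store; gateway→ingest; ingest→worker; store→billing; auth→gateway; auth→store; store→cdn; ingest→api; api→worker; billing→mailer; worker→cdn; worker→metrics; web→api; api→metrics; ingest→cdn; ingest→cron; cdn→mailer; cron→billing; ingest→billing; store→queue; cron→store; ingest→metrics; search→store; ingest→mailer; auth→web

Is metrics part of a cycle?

No

metrics lies on a cycle iff there is a path from metrics back to itself.
Exploring from metrics, it never reaches itself; equivalently, its strongly connected component is a singleton.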